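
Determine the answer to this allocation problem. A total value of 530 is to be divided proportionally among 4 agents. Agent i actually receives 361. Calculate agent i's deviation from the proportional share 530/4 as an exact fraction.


Step 1: Proportional share = 530/4 = 265/2
Step 2: Agent's actual allocation = 361
Step 3: Excess = 361 - 265/2 = 457/2

457/2


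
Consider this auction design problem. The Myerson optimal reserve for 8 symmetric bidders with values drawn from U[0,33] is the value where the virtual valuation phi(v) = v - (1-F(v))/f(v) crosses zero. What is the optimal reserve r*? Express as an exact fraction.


Step 1: For U[0,33], F(v) = v/33 and f(v) = 1/33
Step 2: phi(v) = v - (1 - v/33)/(1/33) = v - (33 - v) = 2v - 33
Step 3: Set phi(r*) = 0: 2r* - 33 = 0
Step 4: r* = 33/2 (the number of bidders n = 8 does not enter)

33/2


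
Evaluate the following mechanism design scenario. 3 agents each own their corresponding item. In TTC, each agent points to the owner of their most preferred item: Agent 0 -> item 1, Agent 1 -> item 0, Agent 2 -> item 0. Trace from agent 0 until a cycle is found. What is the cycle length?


Step 1: Trace the pointer graph from agent 0: 0 -> 1 -> 0
Step 2: A cycle is detected when we revisit agent 0
Step 3: The cycle is: 0 -> 1 -> 0
Step 4: Cycle length = 2

2


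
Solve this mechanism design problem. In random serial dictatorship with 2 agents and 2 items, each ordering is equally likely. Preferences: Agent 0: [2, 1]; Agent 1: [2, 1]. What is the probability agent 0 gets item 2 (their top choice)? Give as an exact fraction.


Step 1: Agent 0 wants item 2
Step 2: There are 2 possible orderings of agents
Step 3: In 1 orderings, agent 0 gets item 2
Step 4: Probability = 1/2

1/2


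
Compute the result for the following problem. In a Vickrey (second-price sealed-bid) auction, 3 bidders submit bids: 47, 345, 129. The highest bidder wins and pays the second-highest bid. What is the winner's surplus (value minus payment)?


Step 1: Sort bids in descending order: 345, 129, 47
Step 2: The winning bid is the highest: 345
Step 3: The payment equals the second-highest bid: 129
Step 4: Surplus = winner's bid - payment = 345 - 129 = 216

216


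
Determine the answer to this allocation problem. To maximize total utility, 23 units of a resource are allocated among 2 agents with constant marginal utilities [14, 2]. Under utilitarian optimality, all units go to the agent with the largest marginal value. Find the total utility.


Step 1: The marginal utilities are [14, 2]
Step 2: The highest marginal utility is 14
Step 3: All 23 units go to that agent
Step 4: Total utility = 14 * 23 = 322

322


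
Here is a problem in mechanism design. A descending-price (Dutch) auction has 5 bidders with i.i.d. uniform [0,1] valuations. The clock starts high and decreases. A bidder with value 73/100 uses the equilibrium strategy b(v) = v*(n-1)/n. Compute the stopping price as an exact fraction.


Step 1: Dutch auctions are strategically equivalent to first-price auctions
Step 2: The equilibrium bid is b(v) = v*(n-1)/n
Step 3: b = 73/100 * 4/5
Step 4: b = 73/125

73/125


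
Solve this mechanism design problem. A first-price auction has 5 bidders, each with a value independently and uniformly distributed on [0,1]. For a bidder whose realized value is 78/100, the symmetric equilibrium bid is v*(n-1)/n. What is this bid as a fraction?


Step 1: The symmetric BNE bidding function is b(v) = v * (n-1) / n
Step 2: Substitute v = 39/50 and n = 5
Step 3: b = 39/50 * 4/5
Step 4: b = 78/125

78/125


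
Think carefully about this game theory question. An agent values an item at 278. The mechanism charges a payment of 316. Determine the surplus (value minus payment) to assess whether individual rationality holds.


Step 1: Surplus = value - payment = 278 - 316 = -38
Step 2: IR is violated (surplus < 0)

-38


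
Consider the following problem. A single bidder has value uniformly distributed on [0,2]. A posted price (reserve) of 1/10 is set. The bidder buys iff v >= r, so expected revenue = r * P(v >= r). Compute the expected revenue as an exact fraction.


Step 1: Posted price r = 1/10, value support [0,2]
Step 2: P(v >= r) = (2 - 1/10)/2 = 19/20
Step 3: Expected revenue = r * P(v >= r) = 1/10 * 19/20
Step 4: Revenue = 19/200

19/200


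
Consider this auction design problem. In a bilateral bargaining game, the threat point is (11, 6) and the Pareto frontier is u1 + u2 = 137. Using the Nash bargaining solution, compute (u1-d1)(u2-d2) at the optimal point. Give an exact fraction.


Step 1: The Nash solution splits surplus symmetrically above the disagreement point
Step 2: u1 = (total + d1 - d2)/2 = (137 + 11 - 6)/2 = 71
Step 3: u2 = (total - d1 + d2)/2 = (137 - 11 + 6)/2 = 66
Step 4: Nash product = (71 - 11) * (66 - 6)
Step 5: = 60 * 60 = 3600

3600


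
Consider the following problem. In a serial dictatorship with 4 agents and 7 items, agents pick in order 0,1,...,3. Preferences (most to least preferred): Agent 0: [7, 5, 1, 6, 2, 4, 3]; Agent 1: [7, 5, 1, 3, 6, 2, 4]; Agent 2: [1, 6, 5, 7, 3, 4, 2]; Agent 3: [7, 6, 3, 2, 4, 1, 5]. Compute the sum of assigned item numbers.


Step 1: Agent 0 picks item 7
Step 2: Agent 1 picks item 5
Step 3: Agent 2 picks item 1
Step 4: Agent 3 picks item 6
Step 5: Sum = 7 + 5 + 1 + 6 = 19

19


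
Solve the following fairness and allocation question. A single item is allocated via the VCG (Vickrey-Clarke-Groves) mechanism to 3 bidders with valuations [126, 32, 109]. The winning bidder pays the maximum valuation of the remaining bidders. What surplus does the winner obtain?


Step 1: The winner is the agent with the highest value: agent 0 with value 126
Step 2: Values of other agents: [32, 109]
Step 3: VCG payment = max of others' values = 109
Step 4: Surplus = 126 - 109 = 17

17


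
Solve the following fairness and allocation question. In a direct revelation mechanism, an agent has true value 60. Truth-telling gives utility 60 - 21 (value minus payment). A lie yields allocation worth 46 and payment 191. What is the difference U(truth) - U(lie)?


Step 1: U(truth) = value - payment = 60 - 21 = 39
Step 2: U(lie) = allocation - payment = 46 - 191 = -145
Step 3: IC gap = 39 - (-145) = 184

184


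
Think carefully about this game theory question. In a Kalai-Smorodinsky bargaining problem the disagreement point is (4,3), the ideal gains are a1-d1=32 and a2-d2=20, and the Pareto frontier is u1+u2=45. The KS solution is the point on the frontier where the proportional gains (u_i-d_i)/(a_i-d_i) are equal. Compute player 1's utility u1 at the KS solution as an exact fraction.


Step 1: At the KS point, (u1-d1)/r1 = (u2-d2)/r2 = t and u1+u2 = 45
Step 2: u1 = d1 + r1*t and u2 = d2 + r2*t, so (d1 + r1*t) + (d2 + r2*t) = 45
Step 3: t = (45 - 4 - 3)/(32 + 20) = 38/52 = 19/26
Step 4: u1 = d1 + r1*t = 4 + 32 * 19/26 = 356/13
Step 5: (Check: u2 = d2 + r2*t = 229/13; u1+u2 = 356/13 + 229/13 = 45, on the frontier.)

356/13


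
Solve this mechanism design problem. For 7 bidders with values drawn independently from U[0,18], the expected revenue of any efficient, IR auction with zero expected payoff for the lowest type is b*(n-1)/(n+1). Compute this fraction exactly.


Step 1: By Revenue Equivalence, expected revenue = b*(n-1)/(n+1)
Step 2: Substituting n = 7, b = 18
Step 3: Revenue = 18*(7-1)/(7+1) = 18*6/8
Step 4: Revenue = 108/8 = 27/2

27/2


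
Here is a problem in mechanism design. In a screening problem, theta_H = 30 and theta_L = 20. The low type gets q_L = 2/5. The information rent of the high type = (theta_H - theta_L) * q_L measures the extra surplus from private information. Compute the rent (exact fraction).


Step 1: theta_H - theta_L = 30 - 20 = 10
Step 2: Information rent = (theta_H - theta_L) * q_L
Step 3: = 10 * 2/5
Step 4: = 4

4


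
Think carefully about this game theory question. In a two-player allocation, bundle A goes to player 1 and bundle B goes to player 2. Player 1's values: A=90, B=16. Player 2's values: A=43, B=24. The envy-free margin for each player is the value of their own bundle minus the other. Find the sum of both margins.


Step 1: Player 1's margin = v1(A) - v1(B) = 90 - 16 = 74
Step 2: Player 2's margin = v2(B) - v2(A) = 24 - 43 = -19
Step 3: Total margin = 74 + -19 = 55

55


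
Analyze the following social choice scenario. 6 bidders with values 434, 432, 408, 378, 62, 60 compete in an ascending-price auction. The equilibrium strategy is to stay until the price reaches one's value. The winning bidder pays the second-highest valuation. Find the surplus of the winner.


Step 1: Identify the highest value: 434
Step 2: Identify the second-highest value: 432
Step 3: The final price = second-highest value = 432
Step 4: Surplus = 434 - 432 = 2

2


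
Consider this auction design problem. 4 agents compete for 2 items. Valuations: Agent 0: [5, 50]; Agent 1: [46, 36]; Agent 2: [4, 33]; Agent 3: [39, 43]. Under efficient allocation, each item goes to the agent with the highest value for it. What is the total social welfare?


Step 1: For each item, find the maximum value among all agents.
Step 2: Item 0 -> Agent 1 (value 46)
Step 3: Item 1 -> Agent 0 (value 50)
Step 4: Total welfare = 46 + 50 = 96

96


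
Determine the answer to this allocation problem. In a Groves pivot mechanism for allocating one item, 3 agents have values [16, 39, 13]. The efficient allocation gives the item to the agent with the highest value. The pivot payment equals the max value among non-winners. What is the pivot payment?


Step 1: The efficient winner is agent 1 with value 39
Step 2: Other agents' values: [16, 13]
Step 3: Pivot payment = max(others) = 16
Step 4: The winner pays 16

16


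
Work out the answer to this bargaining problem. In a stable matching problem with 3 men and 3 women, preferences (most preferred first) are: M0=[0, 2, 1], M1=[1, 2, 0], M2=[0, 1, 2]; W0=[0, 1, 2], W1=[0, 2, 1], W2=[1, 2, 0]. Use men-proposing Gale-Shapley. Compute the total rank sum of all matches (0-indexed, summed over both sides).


Step 1: Run Gale-Shapley (men propose, women hold best offer):
  M0 proposes to W0; she accepts
  M1 proposes to W1; she accepts
  M2 proposes to W0; rejected
  M2 proposes to W1; she switches from M1
  M1 proposes to W2; she accepts
Step 2: Final matching: W0-M0, W1-M2, W2-M1
Step 3: 0-indexed ranks (man's rank of his match, then woman's): 0 + 0 + 1 + 1 + 1 + 0
Step 4: Total rank sum = 3

3


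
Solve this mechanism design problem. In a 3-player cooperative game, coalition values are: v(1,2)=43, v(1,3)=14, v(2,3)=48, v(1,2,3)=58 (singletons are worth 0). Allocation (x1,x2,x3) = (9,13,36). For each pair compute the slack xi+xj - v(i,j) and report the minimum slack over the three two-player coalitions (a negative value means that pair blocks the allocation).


Step 1: Slack for coalition (1,2): x1+x2 - v12 = 22 - 43 = -21
Step 2: Slack for coalition (1,3): x1+x3 - v13 = 45 - 14 = 31
Step 3: Slack for coalition (2,3): x2+x3 - v23 = 49 - 48 = 1
Step 4: Minimum slack = min(-21, 31, 1) = -21, attained by (1,2); coalition (1,2) can block (slack < 0), so the allocation is not in the core

-21


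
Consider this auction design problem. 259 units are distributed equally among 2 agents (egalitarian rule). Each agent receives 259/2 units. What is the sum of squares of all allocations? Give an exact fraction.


Step 1: Each agent's share = 259/2
Step 2: Square of each share = (259/2)^2 = 67081/4
Step 3: Sum of squares = 2 * 67081/4 = 67081/2

67081/2


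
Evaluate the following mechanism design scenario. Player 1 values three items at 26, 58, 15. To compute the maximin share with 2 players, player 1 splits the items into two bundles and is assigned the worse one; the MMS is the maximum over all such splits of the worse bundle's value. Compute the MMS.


Step 1: Item values = 26, 58, 15
Step 2: Enumerate all 2-bundle partitions and take the smaller bundle:
  Partition 1: {26} vs {58,15} -> bundles 26, 73; min = 26
  Partition 2: {58} vs {26,15} -> bundles 58, 41; min = 41
  Partition 3: {15} vs {26,58} -> bundles 15, 84; min = 15
Step 3: MMS = max(26, 41, 15) = 41

41


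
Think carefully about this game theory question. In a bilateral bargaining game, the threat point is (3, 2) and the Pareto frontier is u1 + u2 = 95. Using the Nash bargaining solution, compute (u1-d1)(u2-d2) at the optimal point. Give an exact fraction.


Step 1: The Nash solution splits surplus symmetrically above the disagreement point
Step 2: u1 = (total + d1 - d2)/2 = (95 + 3 - 2)/2 = 48
Step 3: u2 = (total - d1 + d2)/2 = (95 - 3 + 2)/2 = 47
Step 4: Nash product = (48 - 3) * (47 - 2)
Step 5: = 45 * 45 = 2025

2025


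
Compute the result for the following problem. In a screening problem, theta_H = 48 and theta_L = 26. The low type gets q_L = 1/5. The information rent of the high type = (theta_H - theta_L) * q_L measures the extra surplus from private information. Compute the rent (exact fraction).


Step 1: theta_H - theta_L = 48 - 26 = 22
Step 2: Information rent = (theta_H - theta_L) * q_L
Step 3: = 22 * 1/5
Step 4: = 22/5

22/5


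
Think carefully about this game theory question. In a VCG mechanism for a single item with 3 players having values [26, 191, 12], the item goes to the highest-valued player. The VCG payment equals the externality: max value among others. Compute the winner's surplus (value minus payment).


Step 1: The winner is the agent with the highest value: agent 1 with value 191
Step 2: Values of other agents: [26, 12]
Step 3: VCG payment = max of others' values = 26
Step 4: Surplus = 191 - 26 = 165

165


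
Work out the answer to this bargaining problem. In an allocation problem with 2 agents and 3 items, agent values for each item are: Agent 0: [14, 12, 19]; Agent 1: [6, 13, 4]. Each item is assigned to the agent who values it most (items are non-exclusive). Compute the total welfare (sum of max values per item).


Step 1: For each item, find the maximum value among all agents.
Step 2: Item 0 -> Agent 0 (value 14)
Step 3: Item 1 -> Agent 1 (value 13)
Step 4: Item 2 -> Agent 0 (value 19)
Step 5: Total welfare = 14 + 13 + 19 = 46

46


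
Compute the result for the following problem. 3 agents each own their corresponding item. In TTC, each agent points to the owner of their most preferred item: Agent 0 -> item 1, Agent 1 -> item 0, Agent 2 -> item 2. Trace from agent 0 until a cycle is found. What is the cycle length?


Step 1: Trace the pointer graph from agent 0: 0 -> 1 -> 0
Step 2: A cycle is detected when we revisit agent 0
Step 3: The cycle is: 0 -> 1 -> 0
Step 4: Cycle length = 2

2


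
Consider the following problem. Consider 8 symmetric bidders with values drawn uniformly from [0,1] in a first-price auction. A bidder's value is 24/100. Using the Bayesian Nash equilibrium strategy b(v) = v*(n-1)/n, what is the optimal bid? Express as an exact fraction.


Step 1: The symmetric BNE bidding function is b(v) = v * (n-1) / n
Step 2: Substitute v = 6/25 and n = 8
Step 3: b = 6/25 * 7/8
Step 4: b = 21/100

21/100


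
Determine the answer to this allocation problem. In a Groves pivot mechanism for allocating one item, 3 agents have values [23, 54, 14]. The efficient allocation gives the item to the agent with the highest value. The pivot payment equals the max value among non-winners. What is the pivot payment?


Step 1: The efficient winner is agent 1 with value 54
Step 2: Other agents' values: [23, 14]
Step 3: Pivot payment = max(others) = 23
Step 4: The winner pays 23

23


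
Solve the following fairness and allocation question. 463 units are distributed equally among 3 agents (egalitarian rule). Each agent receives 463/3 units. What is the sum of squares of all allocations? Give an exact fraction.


Step 1: Each agent's share = 463/3
Step 2: Square of each share = (463/3)^2 = 214369/9
Step 3: Sum of squares = 3 * 214369/9 = 214369/3

214369/3


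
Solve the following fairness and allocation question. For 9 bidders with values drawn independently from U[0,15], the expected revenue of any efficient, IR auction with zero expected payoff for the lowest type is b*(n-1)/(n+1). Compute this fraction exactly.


Step 1: By Revenue Equivalence, expected revenue = b*(n-1)/(n+1)
Step 2: Substituting n = 9, b = 15
Step 3: Revenue = 15*(9-1)/(9+1) = 15*8/10
Step 4: Revenue = 120/10 = 12

12


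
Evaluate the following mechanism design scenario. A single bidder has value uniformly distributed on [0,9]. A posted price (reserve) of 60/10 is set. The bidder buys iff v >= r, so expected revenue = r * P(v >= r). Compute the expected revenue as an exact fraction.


Step 1: Posted price r = 6, value support [0,9]
Step 2: P(v >= r) = (9 - 6)/9 = 1/3
Step 3: Expected revenue = r * P(v >= r) = 6 * 1/3
Step 4: Revenue = 2

2


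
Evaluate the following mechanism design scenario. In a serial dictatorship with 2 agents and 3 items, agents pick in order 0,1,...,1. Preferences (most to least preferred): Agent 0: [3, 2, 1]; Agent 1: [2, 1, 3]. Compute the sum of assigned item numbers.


Step 1: Agent 0 picks item 3
Step 2: Agent 1 picks item 2
Step 3: Sum = 3 + 2 = 5

5


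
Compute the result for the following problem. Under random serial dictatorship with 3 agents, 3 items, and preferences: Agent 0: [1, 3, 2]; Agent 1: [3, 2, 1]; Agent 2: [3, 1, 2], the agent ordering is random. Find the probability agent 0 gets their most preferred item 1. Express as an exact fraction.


Step 1: Agent 0 wants item 1
Step 2: There are 6 possible orderings of agents
Step 3: In 5 orderings, agent 0 gets item 1
Step 4: Probability = 5/6

5/6


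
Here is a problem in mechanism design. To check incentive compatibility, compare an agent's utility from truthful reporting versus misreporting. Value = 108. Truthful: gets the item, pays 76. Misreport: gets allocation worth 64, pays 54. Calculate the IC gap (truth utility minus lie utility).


Step 1: U(truth) = value - payment = 108 - 76 = 32
Step 2: U(lie) = allocation - payment = 64 - 54 = 10
Step 3: IC gap = 32 - 10 = 22

22


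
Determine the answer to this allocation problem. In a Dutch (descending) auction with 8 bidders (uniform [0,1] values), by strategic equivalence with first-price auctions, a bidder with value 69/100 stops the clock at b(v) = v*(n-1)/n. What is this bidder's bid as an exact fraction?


Step 1: Dutch auctions are strategically equivalent to first-price auctions
Step 2: The equilibrium bid is b(v) = v*(n-1)/n
Step 3: b = 69/100 * 7/8
Step 4: b = 483/800

483/800


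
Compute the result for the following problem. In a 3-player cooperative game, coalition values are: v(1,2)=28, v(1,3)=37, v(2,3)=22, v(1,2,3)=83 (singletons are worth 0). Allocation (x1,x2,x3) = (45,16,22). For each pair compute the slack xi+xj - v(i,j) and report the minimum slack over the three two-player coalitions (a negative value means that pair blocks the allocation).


Step 1: Slack for coalition (1,2): x1+x2 - v12 = 61 - 28 = 33
Step 2: Slack for coalition (1,3): x1+x3 - v13 = 67 - 37 = 30
Step 3: Slack for coalition (2,3): x2+x3 - v23 = 38 - 22 = 16
Step 4: Minimum slack = min(33, 30, 16) = 16, attained by (2,3); no pair can gain by deviating, so the allocation is in the core

16


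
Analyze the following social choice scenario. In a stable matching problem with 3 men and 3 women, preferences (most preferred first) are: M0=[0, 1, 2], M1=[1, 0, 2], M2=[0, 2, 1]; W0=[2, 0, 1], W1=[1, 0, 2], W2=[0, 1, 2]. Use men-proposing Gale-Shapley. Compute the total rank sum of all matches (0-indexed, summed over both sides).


Step 1: Run Gale-Shapley (men propose, women hold best offer):
  M0 proposes to W0; she accepts
  M1 proposes to W1; she accepts
  M2 proposes to W0; she switches from M0
  M0 proposes to W1; rejected
  M0 proposes to W2; she accepts
Step 2: Final matching: W0-M2, W1-M1, W2-M0
Step 3: 0-indexed ranks (man's rank of his match, then woman's): 0 + 0 + 0 + 0 + 2 + 0
Step 4: Total rank sum = 2

2


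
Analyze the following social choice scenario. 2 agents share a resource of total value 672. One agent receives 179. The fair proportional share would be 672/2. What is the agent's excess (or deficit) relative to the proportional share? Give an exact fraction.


Step 1: Proportional share = 672/2 = 336
Step 2: Agent's actual allocation = 179
Step 3: Excess = 179 - 336 = -157

-157


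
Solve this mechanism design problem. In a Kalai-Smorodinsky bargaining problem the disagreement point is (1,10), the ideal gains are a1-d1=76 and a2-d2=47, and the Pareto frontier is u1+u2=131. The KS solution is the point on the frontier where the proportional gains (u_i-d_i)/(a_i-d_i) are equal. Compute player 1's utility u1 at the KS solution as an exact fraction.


Step 1: At the KS point, (u1-d1)/r1 = (u2-d2)/r2 = t and u1+u2 = 131
Step 2: u1 = d1 + r1*t and u2 = d2 + r2*t, so (d1 + r1*t) + (d2 + r2*t) = 131
Step 3: t = (131 - 1 - 10)/(76 + 47) = 120/123 = 40/41
Step 4: u1 = d1 + r1*t = 1 + 76 * 40/41 = 3081/41
Step 5: (Check: u2 = d2 + r2*t = 2290/41; u1+u2 = 3081/41 + 2290/41 = 131, on the frontier.)

3081/41


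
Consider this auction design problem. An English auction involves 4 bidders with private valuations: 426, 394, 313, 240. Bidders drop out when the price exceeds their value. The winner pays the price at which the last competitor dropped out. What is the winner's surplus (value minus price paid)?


Step 1: Identify the highest value: 426
Step 2: Identify the second-highest value: 394
Step 3: The final price = second-highest value = 394
Step 4: Surplus = 426 - 394 = 32

32


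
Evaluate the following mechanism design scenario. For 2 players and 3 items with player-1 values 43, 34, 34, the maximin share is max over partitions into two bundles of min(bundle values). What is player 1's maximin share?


Step 1: Item values = 43, 34, 34
Step 2: Enumerate all 2-bundle partitions and take the smaller bundle:
  Partition 1: {43} vs {34,34} -> bundles 43, 68; min = 43
  Partition 2: {34} vs {43,34} -> bundles 34, 77; min = 34
  Partition 3: {34} vs {43,34} -> bundles 34, 77; min = 34
Step 3: MMS = max(43, 34, 34) = 43

43


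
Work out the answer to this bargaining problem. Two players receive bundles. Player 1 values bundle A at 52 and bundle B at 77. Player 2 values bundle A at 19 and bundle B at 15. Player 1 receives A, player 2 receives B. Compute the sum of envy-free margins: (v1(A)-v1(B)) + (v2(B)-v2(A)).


Step 1: Player 1's margin = v1(A) - v1(B) = 52 - 77 = -25
Step 2: Player 2's margin = v2(B) - v2(A) = 15 - 19 = -4
Step 3: Total margin = -25 + -4 = -29

-29


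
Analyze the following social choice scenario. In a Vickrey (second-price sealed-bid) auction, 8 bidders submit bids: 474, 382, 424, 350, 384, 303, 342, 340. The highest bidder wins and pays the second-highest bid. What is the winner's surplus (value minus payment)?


Step 1: Sort bids in descending order: 474, 424, 384, 382, 350, 342, 340, 303
Step 2: The winning bid is the highest: 474
Step 3: The payment equals the second-highest bid: 424
Step 4: Surplus = winner's bid - payment = 474 - 424 = 50

50


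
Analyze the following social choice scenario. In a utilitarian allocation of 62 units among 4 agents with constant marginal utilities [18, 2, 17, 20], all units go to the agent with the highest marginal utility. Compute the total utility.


Step 1: The marginal utilities are [18, 2, 17, 20]
Step 2: The highest marginal utility is 20
Step 3: All 62 units go to that agent
Step 4: Total utility = 20 * 62 = 1240

1240


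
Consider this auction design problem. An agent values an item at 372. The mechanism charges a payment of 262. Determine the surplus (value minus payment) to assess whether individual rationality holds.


Step 1: Surplus = value - payment = 372 - 262 = 110
Step 2: IR is satisfied (surplus >= 0)

110


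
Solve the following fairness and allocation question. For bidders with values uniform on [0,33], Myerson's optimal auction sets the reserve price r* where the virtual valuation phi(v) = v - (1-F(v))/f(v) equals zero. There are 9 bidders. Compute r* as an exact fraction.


Step 1: For U[0,33], F(v) = v/33 and f(v) = 1/33
Step 2: phi(v) = v - (1 - v/33)/(1/33) = v - (33 - v) = 2v - 33
Step 3: Set phi(r*) = 0: 2r* - 33 = 0
Step 4: r* = 33/2 (the number of bidders n = 9 does not enter)

33/2


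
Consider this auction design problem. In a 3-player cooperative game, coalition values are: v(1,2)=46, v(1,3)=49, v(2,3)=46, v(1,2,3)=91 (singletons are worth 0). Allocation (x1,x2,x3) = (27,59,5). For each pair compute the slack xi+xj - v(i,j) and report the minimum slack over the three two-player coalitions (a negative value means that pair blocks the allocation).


Step 1: Slack for coalition (1,2): x1+x2 - v12 = 86 - 46 = 40
Step 2: Slack for coalition (1,3): x1+x3 - v13 = 32 - 49 = -17
Step 3: Slack for coalition (2,3): x2+x3 - v23 = 64 - 46 = 18
Step 4: Minimum slack = min(40, -17, 18) = -17, attained by (1,3); coalition (1,3) can block (slack < 0), so the allocation is not in the core

-17


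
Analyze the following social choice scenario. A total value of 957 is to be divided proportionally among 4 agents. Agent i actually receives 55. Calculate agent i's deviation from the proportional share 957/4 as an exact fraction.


Step 1: Proportional share = 957/4
Step 2: Agent's actual allocation = 55
Step 3: Excess = 55 - 957/4 = -737/4

-737/4


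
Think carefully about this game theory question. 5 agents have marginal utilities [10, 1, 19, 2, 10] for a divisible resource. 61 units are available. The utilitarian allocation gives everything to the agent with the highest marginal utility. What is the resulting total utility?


Step 1: The marginal utilities are [10, 1, 19, 2, 10]
Step 2: The highest marginal utility is 19
Step 3: All 61 units go to that agent
Step 4: Total utility = 19 * 61 = 1159

1159


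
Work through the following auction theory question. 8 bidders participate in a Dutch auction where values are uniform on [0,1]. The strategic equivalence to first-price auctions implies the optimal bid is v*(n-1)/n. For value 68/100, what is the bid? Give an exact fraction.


Step 1: Dutch auctions are strategically equivalent to first-price auctions
Step 2: The equilibrium bid is b(v) = v*(n-1)/n
Step 3: b = 17/25 * 7/8
Step 4: b = 119/200

119/200


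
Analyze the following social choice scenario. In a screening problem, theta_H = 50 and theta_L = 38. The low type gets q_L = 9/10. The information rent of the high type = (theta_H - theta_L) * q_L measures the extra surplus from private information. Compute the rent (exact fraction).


Step 1: theta_H - theta_L = 50 - 38 = 12
Step 2: Information rent = (theta_H - theta_L) * q_L
Step 3: = 12 * 9/10
Step 4: = 54/5

54/5


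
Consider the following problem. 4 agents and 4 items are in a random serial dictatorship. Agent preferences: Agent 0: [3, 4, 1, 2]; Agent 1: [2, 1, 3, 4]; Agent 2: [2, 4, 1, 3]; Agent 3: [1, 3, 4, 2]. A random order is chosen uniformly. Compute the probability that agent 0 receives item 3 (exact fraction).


Step 1: Agent 0 wants item 3
Step 2: There are 24 possible orderings of agents
Step 3: In 21 orderings, agent 0 gets item 3
Step 4: Probability = 21/24 = 7/8

7/8


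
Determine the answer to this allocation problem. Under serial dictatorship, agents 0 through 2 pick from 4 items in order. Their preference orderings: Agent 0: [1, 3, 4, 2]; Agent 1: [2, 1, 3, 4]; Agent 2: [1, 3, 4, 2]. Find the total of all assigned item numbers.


Step 1: Agent 0 picks item 1
Step 2: Agent 1 picks item 2
Step 3: Agent 2 picks item 3
Step 4: Sum = 1 + 2 + 3 = 6

6


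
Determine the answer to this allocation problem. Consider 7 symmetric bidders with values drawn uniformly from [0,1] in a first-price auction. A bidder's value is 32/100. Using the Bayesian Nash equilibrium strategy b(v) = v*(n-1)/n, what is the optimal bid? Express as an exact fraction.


Step 1: The symmetric BNE bidding function is b(v) = v * (n-1) / n
Step 2: Substitute v = 8/25 and n = 7
Step 3: b = 8/25 * 6/7
Step 4: b = 48/175

48/175


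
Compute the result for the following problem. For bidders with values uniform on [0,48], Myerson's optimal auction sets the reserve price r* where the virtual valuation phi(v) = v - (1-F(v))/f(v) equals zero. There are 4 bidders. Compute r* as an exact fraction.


Step 1: For U[0,48], F(v) = v/48 and f(v) = 1/48
Step 2: phi(v) = v - (1 - v/48)/(1/48) = v - (48 - v) = 2v - 48
Step 3: Set phi(r*) = 0: 2r* - 48 = 0
Step 4: r* = 48/2 = 24 (the number of bidders n = 4 does not enter)

24


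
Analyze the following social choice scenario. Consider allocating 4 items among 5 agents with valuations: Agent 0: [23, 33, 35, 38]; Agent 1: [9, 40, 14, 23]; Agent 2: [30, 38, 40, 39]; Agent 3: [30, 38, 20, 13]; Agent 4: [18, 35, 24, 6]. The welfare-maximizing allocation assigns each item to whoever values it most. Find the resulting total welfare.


Step 1: For each item, find the maximum value among all agents.
Step 2: Item 0 -> Agent 2 (value 30)
Step 3: Item 1 -> Agent 1 (value 40)
Step 4: Item 2 -> Agent 2 (value 40)
Step 5: Item 3 -> Agent 2 (value 39)
Step 6: Total welfare = 30 + 40 + 40 + 39 = 149

149


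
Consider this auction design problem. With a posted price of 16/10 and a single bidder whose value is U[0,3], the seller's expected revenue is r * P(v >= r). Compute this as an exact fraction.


Step 1: Posted price r = 8/5, value support [0,3]
Step 2: P(v >= r) = (3 - 8/5)/3 = 7/15
Step 3: Expected revenue = r * P(v >= r) = 8/5 * 7/15
Step 4: Revenue = 56/75

56/75


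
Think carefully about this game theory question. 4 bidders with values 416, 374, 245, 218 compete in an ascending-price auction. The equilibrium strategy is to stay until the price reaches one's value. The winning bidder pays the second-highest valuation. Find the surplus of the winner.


Step 1: Identify the highest value: 416
Step 2: Identify the second-highest value: 374
Step 3: The final price = second-highest value = 374
Step 4: Surplus = 416 - 374 = 42

42


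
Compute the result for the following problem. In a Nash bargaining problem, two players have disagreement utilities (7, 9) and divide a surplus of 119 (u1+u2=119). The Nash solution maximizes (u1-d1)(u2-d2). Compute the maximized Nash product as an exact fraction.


Step 1: The Nash solution splits surplus symmetrically above the disagreement point
Step 2: u1 = (total + d1 - d2)/2 = (119 + 7 - 9)/2 = 117/2
Step 3: u2 = (total - d1 + d2)/2 = (119 - 7 + 9)/2 = 121/2
Step 4: Nash product = (117/2 - 7) * (121/2 - 9)
Step 5: = 103/2 * 103/2 = 10609/4

10609/4


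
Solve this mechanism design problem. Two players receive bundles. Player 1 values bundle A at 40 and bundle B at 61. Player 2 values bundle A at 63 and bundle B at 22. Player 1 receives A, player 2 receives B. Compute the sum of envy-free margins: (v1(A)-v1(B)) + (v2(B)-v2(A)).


Step 1: Player 1's margin = v1(A) - v1(B) = 40 - 61 = -21
Step 2: Player 2's margin = v2(B) - v2(A) = 22 - 63 = -41
Step 3: Total margin = -21 + -41 = -62

-62


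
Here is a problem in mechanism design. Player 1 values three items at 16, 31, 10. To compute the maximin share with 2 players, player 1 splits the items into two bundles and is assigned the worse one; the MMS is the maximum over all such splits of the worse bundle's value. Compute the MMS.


Step 1: Item values = 16, 31, 10
Step 2: Enumerate all 2-bundle partitions and take the smaller bundle:
  Partition 1: {16} vs {31,10} -> bundles 16, 41; min = 16
  Partition 2: {31} vs {16,10} -> bundles 31, 26; min = 26
  Partition 3: {10} vs {16,31} -> bundles 10, 47; min = 10
Step 3: MMS = max(16, 26, 10) = 26

26


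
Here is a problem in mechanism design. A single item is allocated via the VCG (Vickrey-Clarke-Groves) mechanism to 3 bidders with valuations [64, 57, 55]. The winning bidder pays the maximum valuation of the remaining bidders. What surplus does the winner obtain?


Step 1: The winner is the agent with the highest value: agent 0 with value 64
Step 2: Values of other agents: [57, 55]
Step 3: VCG payment = max of others' values = 57
Step 4: Surplus = 64 - 57 = 7

7


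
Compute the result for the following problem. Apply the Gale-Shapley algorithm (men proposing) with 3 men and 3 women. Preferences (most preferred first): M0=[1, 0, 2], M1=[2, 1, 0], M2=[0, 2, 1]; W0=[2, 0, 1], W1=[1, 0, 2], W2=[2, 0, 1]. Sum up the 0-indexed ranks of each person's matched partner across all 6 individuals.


Step 1: Run Gale-Shapley (men propose, women hold best offer):
  M0 proposes to W1; she accepts
  M1 proposes to W2; she accepts
  M2 proposes to W0; she accepts
Step 2: Final matching: W0-M2, W1-M0, W2-M1
Step 3: 0-indexed ranks (man's rank of his match, then woman's): 0 + 0 + 0 + 1 + 0 + 2
Step 4: Total rank sum = 3

3


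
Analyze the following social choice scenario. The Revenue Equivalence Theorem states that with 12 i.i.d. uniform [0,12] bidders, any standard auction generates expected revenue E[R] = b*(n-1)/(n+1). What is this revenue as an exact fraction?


Step 1: By Revenue Equivalence, expected revenue = b*(n-1)/(n+1)
Step 2: Substituting n = 12, b = 12
Step 3: Revenue = 12*(12-1)/(12+1) = 12*11/13
Step 4: Revenue = 132/13

132/13


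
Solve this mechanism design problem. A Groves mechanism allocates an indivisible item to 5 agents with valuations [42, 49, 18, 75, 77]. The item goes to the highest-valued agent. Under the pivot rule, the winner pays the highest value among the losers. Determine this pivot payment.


Step 1: The efficient winner is agent 4 with value 77
Step 2: Other agents' values: [42, 49, 18, 75]
Step 3: Pivot payment = max(others) = 75
Step 4: The winner pays 75

75


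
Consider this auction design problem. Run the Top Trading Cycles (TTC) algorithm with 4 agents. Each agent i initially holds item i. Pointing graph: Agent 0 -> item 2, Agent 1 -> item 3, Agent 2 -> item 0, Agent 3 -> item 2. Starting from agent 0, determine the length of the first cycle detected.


Step 1: Trace the pointer graph from agent 0: 0 -> 2 -> 0
Step 2: A cycle is detected when we revisit agent 0
Step 3: The cycle is: 0 -> 2 -> 0
Step 4: Cycle length = 2

2


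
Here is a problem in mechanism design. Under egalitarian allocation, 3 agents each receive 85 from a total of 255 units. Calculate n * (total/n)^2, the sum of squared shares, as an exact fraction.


Step 1: Each agent's share = 255/3 = 85
Step 2: Square of each share = (85)^2 = 7225
Step 3: Sum of squares = 3 * 7225 = 21675

21675


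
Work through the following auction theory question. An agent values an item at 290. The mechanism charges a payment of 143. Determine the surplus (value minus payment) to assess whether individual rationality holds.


Step 1: Surplus = value - payment = 290 - 143 = 147
Step 2: IR is satisfied (surplus >= 0)

147


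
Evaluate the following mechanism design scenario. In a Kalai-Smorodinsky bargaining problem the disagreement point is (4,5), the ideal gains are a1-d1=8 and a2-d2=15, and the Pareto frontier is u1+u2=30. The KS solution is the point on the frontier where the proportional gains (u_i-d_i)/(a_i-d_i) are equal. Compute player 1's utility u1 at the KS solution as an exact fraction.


Step 1: At the KS point, (u1-d1)/r1 = (u2-d2)/r2 = t and u1+u2 = 30
Step 2: u1 = d1 + r1*t and u2 = d2 + r2*t, so (d1 + r1*t) + (d2 + r2*t) = 30
Step 3: t = (30 - 4 - 5)/(8 + 15) = 21/23
Step 4: u1 = d1 + r1*t = 4 + 8 * 21/23 = 260/23
Step 5: (Check: u2 = d2 + r2*t = 430/23; u1+u2 = 260/23 + 430/23 = 30, on the frontier.)

260/23


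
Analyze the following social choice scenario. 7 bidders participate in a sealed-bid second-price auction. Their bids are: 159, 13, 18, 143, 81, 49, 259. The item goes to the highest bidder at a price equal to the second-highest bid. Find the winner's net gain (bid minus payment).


Step 1: Sort bids in descending order: 259, 159, 143, 81, 49, 18, 13
Step 2: The winning bid is the highest: 259
Step 3: The payment equals the second-highest bid: 159
Step 4: Surplus = winner's bid - payment = 259 - 159 = 100

100


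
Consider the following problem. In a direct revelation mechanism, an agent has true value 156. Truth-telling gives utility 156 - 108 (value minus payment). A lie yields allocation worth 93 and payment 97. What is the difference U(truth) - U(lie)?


Step 1: U(truth) = value - payment = 156 - 108 = 48
Step 2: U(lie) = allocation - payment = 93 - 97 = -4
Step 3: IC gap = 48 - (-4) = 52

52


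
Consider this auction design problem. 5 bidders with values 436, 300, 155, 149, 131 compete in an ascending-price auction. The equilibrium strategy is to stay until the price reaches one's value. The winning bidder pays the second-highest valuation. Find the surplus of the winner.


Step 1: Identify the highest value: 436
Step 2: Identify the second-highest value: 300
Step 3: The final price = second-highest value = 300
Step 4: Surplus = 436 - 300 = 136

136


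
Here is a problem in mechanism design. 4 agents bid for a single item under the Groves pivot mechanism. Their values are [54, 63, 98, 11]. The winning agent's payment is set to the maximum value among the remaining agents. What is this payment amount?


Step 1: The efficient winner is agent 2 with value 98
Step 2: Other agents' values: [54, 63, 11]
Step 3: Pivot payment = max(others) = 63
Step 4: The winner pays 63

63


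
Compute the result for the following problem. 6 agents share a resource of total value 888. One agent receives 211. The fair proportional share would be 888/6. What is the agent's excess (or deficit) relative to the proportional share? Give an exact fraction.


Step 1: Proportional share = 888/6 = 148
Step 2: Agent's actual allocation = 211
Step 3: Excess = 211 - 148 = 63

63


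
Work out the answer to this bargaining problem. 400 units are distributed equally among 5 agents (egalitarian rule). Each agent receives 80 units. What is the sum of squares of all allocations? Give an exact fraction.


Step 1: Each agent's share = 400/5 = 80
Step 2: Square of each share = (80)^2 = 6400
Step 3: Sum of squares = 5 * 6400 = 32000

32000


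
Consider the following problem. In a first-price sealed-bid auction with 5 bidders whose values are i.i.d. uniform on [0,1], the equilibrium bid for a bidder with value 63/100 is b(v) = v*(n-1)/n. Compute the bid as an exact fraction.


Step 1: The symmetric BNE bidding function is b(v) = v * (n-1) / n
Step 2: Substitute v = 63/100 and n = 5
Step 3: b = 63/100 * 4/5
Step 4: b = 63/125

63/125


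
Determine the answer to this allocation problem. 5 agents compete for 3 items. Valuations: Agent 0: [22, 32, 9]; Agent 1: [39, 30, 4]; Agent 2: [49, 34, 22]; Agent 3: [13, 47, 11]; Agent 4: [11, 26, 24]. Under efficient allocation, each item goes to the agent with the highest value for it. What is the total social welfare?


Step 1: For each item, find the maximum value among all agents.
Step 2: Item 0 -> Agent 2 (value 49)
Step 3: Item 1 -> Agent 3 (value 47)
Step 4: Item 2 -> Agent 4 (value 24)
Step 5: Total welfare = 49 + 47 + 24 = 120

120


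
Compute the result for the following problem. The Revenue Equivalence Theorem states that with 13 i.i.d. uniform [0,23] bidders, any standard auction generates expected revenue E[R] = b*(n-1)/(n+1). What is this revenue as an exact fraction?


Step 1: By Revenue Equivalence, expected revenue = b*(n-1)/(n+1)
Step 2: Substituting n = 13, b = 23
Step 3: Revenue = 23*(13-1)/(13+1) = 23*12/14
Step 4: Revenue = 276/14 = 138/7

138/7


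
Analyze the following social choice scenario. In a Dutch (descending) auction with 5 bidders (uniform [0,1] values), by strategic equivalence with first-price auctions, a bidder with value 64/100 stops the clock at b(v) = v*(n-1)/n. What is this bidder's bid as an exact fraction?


Step 1: Dutch auctions are strategically equivalent to first-price auctions
Step 2: The equilibrium bid is b(v) = v*(n-1)/n
Step 3: b = 16/25 * 4/5
Step 4: b = 64/125

64/125


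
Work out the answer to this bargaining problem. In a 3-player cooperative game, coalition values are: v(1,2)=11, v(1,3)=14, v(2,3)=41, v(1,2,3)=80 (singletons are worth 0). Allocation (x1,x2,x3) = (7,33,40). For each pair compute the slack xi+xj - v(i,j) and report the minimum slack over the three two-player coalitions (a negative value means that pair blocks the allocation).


Step 1: Slack for coalition (1,2): x1+x2 - v12 = 40 - 11 = 29
Step 2: Slack for coalition (1,3): x1+x3 - v13 = 47 - 14 = 33
Step 3: Slack for coalition (2,3): x2+x3 - v23 = 73 - 41 = 32
Step 4: Minimum slack = min(29, 33, 32) = 29, attained by (1,2); no pair can gain by deviating, so the allocation is in the core

29
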